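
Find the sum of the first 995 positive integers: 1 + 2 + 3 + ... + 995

Formula: ∑k = n(n+1)/2
= 995×996/2
= 991020/2
= 495510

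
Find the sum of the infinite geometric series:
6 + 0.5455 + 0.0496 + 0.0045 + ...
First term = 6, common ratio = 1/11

For |r| < 1, S = a / (1 - r)
S = 6 / (1 - (1/11))
S = 6 / (10/11)
S = 33/5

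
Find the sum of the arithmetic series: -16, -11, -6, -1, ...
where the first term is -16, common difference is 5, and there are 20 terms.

Sₙ = n/2 × (first + last)
Last term = a + (n-1)d = -16 + (20-1)×5 = 79
S_20 = 20/2 × (-16 + 79)
S_20 = 20/2 × 63 = 630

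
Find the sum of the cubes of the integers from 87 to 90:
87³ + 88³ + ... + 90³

Use ∑_{k=1}^{n} k³ = [n(n+1)/2]², then subtract the first 86 terms.
∑_{k=1}^{90} k³ = [90×91/2]² = 4095² = 16769025
∑_{k=1}^{86} k³ = [86×87/2]² = 3741² = 13995081
∑_{k=87}^{90} k³ = 16769025 - 13995081 = 2773944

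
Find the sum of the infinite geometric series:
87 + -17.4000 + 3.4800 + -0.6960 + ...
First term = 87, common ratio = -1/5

For |r| < 1, S = a / (1 - r)
S = 87 / (1 - (-1/5))
S = 87 / (6/5)
S = 145/2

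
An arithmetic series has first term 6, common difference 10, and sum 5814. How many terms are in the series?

Using S = n/2 × [2a + (n-1)d]
5814 = n/2 × [2(6) + (n-1)(10)]
5814 = n/2 × [12 + 10n - 10]
11628 = n × [2 + 10n]
10n² + (2)n - 11628 = 0
Discriminant: Δ = (2)² - 4(10)(-11628) = 4 + 465120 = 465124
√Δ = 682
n = [-(2) + √Δ] / (2·10) = (-2 + 682) / 20 = 680 / 20 = 34
(The negative root is discarded since n must be a positive integer.)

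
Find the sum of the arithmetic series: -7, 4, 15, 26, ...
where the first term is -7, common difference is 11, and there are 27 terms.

Sₙ = n/2 × (first + last)
Last term = a + (n-1)d = -7 + (27-1)×11 = 279
S_27 = 27/2 × (-7 + 279)
S_27 = 27/2 × 272 = 3672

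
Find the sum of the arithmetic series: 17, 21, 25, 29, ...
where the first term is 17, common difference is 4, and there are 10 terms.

Sₙ = n/2 × (first + last)
Last term = a + (n-1)d = 17 + (10-1)×4 = 53
S_10 = 10/2 × (17 + 53)
S_10 = 10/2 × 70 = 350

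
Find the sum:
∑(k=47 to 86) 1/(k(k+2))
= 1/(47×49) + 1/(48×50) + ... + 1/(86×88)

Partial fractions: 1/(k(k+2)) = (1/2)[1/k - 1/(k+2)]
Telescoping leaves the first two and last two terms:
= (1/2)[1/47 + 1/48 - 1/87 - 1/88]
= 13855/1439328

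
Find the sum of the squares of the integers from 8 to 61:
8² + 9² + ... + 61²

Use ∑_{k=1}^{n} k² = n(n+1)(2n+1)/6, then subtract the first 7 terms.
∑_{k=1}^{61} k² = 61×62×123/6 = 77531
∑_{k=1}^{7} k² = 7×8×15/6 = 140
∑_{k=8}^{61} k² = 77531 - 140 = 77391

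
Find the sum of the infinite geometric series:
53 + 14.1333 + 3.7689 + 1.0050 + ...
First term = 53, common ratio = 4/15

For |r| < 1, S = a / (1 - r)
S = 53 / (1 - (4/15))
S = 53 / (11/15)
S = 795/11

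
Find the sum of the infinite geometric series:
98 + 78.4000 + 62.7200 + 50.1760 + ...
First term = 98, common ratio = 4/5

For |r| < 1, S = a / (1 - r)
S = 98 / (1 - (4/5))
S = 98 / (1/5)
S = 490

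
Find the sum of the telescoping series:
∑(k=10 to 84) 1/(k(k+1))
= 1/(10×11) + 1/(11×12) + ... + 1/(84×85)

Partial fractions: 1/(k(k+1)) = 1/k - 1/(k+1)
The series telescopes:
= (1/10 - 1/11) + (1/11 - 1/12) + ... + (1/84 - 1/85)
= 1/10 - 1/85
= 3/34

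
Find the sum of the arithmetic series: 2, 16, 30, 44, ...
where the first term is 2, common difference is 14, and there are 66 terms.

Sₙ = n/2 × (first + last)
Last term = a + (n-1)d = 2 + (66-1)×14 = 912
S_66 = 66/2 × (2 + 912)
S_66 = 66/2 × 914 = 30162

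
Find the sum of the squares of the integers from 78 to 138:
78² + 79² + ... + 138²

Use ∑_{k=1}^{n} k² = n(n+1)(2n+1)/6, then subtract the first 77 terms.
∑_{k=1}^{138} k² = 138×139×277/6 = 885569
∑_{k=1}^{77} k² = 77×78×155/6 = 155155
∑_{k=78}^{138} k² = 885569 - 155155 = 730414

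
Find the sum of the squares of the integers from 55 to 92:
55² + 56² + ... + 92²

Use ∑_{k=1}^{n} k² = n(n+1)(2n+1)/6, then subtract the first 54 terms.
∑_{k=1}^{92} k² = 92×93×185/6 = 263810
∑_{k=1}^{54} k² = 54×55×109/6 = 53955
∑_{k=55}^{92} k² = 263810 - 53955 = 209855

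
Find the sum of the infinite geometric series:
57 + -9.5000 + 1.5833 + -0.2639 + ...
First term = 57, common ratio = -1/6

For |r| < 1, S = a / (1 - r)
S = 57 / (1 - (-1/6))
S = 57 / (7/6)
S = 342/7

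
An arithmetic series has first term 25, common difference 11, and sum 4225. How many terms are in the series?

Using S = n/2 × [2a + (n-1)d]
4225 = n/2 × [2(25) + (n-1)(11)]
4225 = n/2 × [50 + 11n - 11]
8450 = n × [39 + 11n]
11n² + (39)n - 8450 = 0
Discriminant: Δ = (39)² - 4(11)(-8450) = 1521 + 371800 = 373321
√Δ = 611
n = [-(39) + √Δ] / (2·11) = (-39 + 611) / 22 = 572 / 22 = 26
(The negative root is discarded since n must be a positive integer.)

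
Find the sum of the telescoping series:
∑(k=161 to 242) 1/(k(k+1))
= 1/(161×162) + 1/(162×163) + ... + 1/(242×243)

Partial fractions: 1/(k(k+1)) = 1/k - 1/(k+1)
The series telescopes:
= (1/161 - 1/162) + (1/162 - 1/163) + ... + (1/242 - 1/243)
= 1/161 - 1/243
= 82/39123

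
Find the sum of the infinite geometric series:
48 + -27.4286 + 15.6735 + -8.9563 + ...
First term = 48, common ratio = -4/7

For |r| < 1, S = a / (1 - r)
S = 48 / (1 - (-4/7))
S = 48 / (11/7)
S = 336/11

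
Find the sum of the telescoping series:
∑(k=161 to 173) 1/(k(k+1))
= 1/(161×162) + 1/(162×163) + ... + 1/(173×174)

Partial fractions: 1/(k(k+1)) = 1/k - 1/(k+1)
The series telescopes:
= (1/161 - 1/162) + (1/162 - 1/163) + ... + (1/173 - 1/174)
= 1/161 - 1/174
= 13/28014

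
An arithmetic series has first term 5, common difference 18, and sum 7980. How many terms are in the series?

Using S = n/2 × [2a + (n-1)d]
7980 = n/2 × [2(5) + (n-1)(18)]
7980 = n/2 × [10 + 18n - 18]
15960 = n × [-8 + 18n]
18n² + (-8)n - 15960 = 0
Discriminant: Δ = (-8)² - 4(18)(-15960) = 64 + 1149120 = 1149184
√Δ = 1072
n = [-(-8) + √Δ] / (2·18) = (8 + 1072) / 36 = 1080 / 36 = 30
(The negative root is discarded since n must be a positive integer.)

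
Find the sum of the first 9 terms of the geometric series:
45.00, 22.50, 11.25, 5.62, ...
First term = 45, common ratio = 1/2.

Sₙ = a(1 - rⁿ) / (1 - r)
S_9 = 45(1 - (1/2)^9) / (1 - (1/2))
S_9 = 45(1 - (1/512)) / (1/2)
S_9 = 22995/256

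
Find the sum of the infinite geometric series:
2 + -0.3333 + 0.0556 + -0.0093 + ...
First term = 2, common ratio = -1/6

For |r| < 1, S = a / (1 - r)
S = 2 / (1 - (-1/6))
S = 2 / (7/6)
S = 12/7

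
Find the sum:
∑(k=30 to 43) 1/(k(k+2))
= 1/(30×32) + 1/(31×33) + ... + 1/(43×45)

Partial fractions: 1/(k(k+2)) = (1/2)[1/k - 1/(k+2)]
Telescoping leaves the first two and last two terms:
= (1/2)[1/30 + 1/31 - 1/44 - 1/45]
= 1267/122760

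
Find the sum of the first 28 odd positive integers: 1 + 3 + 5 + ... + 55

Sum of first n odd numbers = n²
= 28²
= 784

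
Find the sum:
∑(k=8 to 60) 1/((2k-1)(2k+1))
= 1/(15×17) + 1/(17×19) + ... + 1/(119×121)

Partial fractions: 1/((2k-1)(2k+1)) = (1/2)[1/(2k-1) - 1/(2k+1)]
The series telescopes:
= (1/2)[1/15 - 1/121]
= 53/1815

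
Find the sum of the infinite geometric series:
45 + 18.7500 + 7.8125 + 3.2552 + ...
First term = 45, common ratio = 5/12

For |r| < 1, S = a / (1 - r)
S = 45 / (1 - (5/12))
S = 45 / (7/12)
S = 540/7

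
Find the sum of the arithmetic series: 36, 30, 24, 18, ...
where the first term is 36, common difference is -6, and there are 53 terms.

Sₙ = n/2 × (first + last)
Last term = a + (n-1)d = 36 + (53-1)×(-6) = -276
S_53 = 53/2 × (36 + (-276))
S_53 = 53/2 × (-240) = -6360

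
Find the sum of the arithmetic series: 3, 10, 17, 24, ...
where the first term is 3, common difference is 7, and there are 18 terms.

Sₙ = n/2 × (first + last)
Last term = a + (n-1)d = 3 + (18-1)×7 = 122
S_18 = 18/2 × (3 + 122)
S_18 = 18/2 × 125 = 1125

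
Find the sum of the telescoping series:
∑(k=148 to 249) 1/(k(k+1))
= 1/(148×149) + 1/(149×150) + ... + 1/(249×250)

Partial fractions: 1/(k(k+1)) = 1/k - 1/(k+1)
The series telescopes:
= (1/148 - 1/149) + (1/149 - 1/150) + ... + (1/249 - 1/250)
= 1/148 - 1/250
= 51/18500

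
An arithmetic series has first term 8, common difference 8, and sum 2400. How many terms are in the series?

Using S = n/2 × [2a + (n-1)d]
2400 = n/2 × [2(8) + (n-1)(8)]
2400 = n/2 × [16 + 8n - 8]
4800 = n × [8 + 8n]
8n² + (8)n - 4800 = 0
Discriminant: Δ = (8)² - 4(8)(-4800) = 64 + 153600 = 153664
√Δ = 392
n = [-(8) + √Δ] / (2·8) = (-8 + 392) / 16 = 384 / 16 = 24
(The negative root is discarded since n must be a positive integer.)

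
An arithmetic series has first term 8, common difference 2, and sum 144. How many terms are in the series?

Using S = n/2 × [2a + (n-1)d]
144 = n/2 × [2(8) + (n-1)(2)]
144 = n/2 × [16 + 2n - 2]
288 = n × [14 + 2n]
2n² + (14)n - 288 = 0
Discriminant: Δ = (14)² - 4(2)(-288) = 196 + 2304 = 2500
√Δ = 50
n = [-(14) + √Δ] / (2·2) = (-14 + 50) / 4 = 36 / 4 = 9
(The negative root is discarded since n must be a positive integer.)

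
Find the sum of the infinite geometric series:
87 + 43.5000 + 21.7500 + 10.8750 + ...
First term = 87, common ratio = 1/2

For |r| < 1, S = a / (1 - r)
S = 87 / (1 - (1/2))
S = 87 / (1/2)
S = 174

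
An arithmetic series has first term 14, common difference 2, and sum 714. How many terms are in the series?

Using S = n/2 × [2a + (n-1)d]
714 = n/2 × [2(14) + (n-1)(2)]
714 = n/2 × [28 + 2n - 2]
1428 = n × [26 + 2n]
2n² + (26)n - 1428 = 0
Discriminant: Δ = (26)² - 4(2)(-1428) = 676 + 11424 = 12100
√Δ = 110
n = [-(26) + √Δ] / (2·2) = (-26 + 110) / 4 = 84 / 4 = 21
(The negative root is discarded since n must be a positive integer.)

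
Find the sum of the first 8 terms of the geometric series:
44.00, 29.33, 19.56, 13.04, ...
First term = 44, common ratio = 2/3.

Sₙ = a(1 - rⁿ) / (1 - r)
S_8 = 44(1 - (2/3)^8) / (1 - (2/3))
S_8 = 44(1 - (256/6561)) / (1/3)
S_8 = 277420/2187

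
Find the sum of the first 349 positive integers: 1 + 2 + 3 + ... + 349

Formula: ∑k = n(n+1)/2
= 349×350/2
= 122150/2
= 61075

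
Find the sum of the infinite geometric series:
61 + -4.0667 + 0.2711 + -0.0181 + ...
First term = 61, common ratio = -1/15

For |r| < 1, S = a / (1 - r)
S = 61 / (1 - (-1/15))
S = 61 / (16/15)
S = 915/16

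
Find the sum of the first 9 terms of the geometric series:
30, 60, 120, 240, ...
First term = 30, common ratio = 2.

Sₙ = a(1 - rⁿ) / (1 - r)
S_9 = 30(1 - 2^9) / (1 - 2)
S_9 = 30(1 - 512) / (-1)
S_9 = 15330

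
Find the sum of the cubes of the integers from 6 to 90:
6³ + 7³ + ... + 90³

Use ∑_{k=1}^{n} k³ = [n(n+1)/2]², then subtract the first 5 terms.
∑_{k=1}^{90} k³ = [90×91/2]² = 4095² = 16769025
∑_{k=1}^{5} k³ = [5×6/2]² = 15² = 225
∑_{k=6}^{90} k³ = 16769025 - 225 = 16768800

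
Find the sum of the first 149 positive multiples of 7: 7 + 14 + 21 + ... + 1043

Factor out 7: = 7(1 + 2 + ... + 149) = 7 × n(n+1)/2
= 7 × 149×150/2
= 7 × 11175
= 78225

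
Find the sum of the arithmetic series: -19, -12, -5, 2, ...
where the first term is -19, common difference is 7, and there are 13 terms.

Sₙ = n/2 × (first + last)
Last term = a + (n-1)d = -19 + (13-1)×7 = 65
S_13 = 13/2 × (-19 + 65)
S_13 = 13/2 × 46 = 299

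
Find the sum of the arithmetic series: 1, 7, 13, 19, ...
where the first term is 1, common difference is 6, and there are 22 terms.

Sₙ = n/2 × (first + last)
Last term = a + (n-1)d = 1 + (22-1)×6 = 127
S_22 = 22/2 × (1 + 127)
S_22 = 22/2 × 128 = 1408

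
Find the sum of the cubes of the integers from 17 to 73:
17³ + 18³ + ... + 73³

Use ∑_{k=1}^{n} k³ = [n(n+1)/2]², then subtract the first 16 terms.
∑_{k=1}^{73} k³ = [73×74/2]² = 2701² = 7295401
∑_{k=1}^{16} k³ = [16×17/2]² = 136² = 18496
∑_{k=17}^{73} k³ = 7295401 - 18496 = 7276905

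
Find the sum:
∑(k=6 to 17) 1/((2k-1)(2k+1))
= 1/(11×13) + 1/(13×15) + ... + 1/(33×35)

Partial fractions: 1/((2k-1)(2k+1)) = (1/2)[1/(2k-1) - 1/(2k+1)]
The series telescopes:
= (1/2)[1/11 - 1/35]
= 12/385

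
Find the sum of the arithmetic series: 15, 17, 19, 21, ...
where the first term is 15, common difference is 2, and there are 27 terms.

Sₙ = n/2 × (first + last)
Last term = a + (n-1)d = 15 + (27-1)×2 = 67
S_27 = 27/2 × (15 + 67)
S_27 = 27/2 × 82 = 1107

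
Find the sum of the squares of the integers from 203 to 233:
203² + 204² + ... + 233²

Use ∑_{k=1}^{n} k² = n(n+1)(2n+1)/6, then subtract the first 202 terms.
∑_{k=1}^{233} k² = 233×234×467/6 = 4243629
∑_{k=1}^{202} k² = 202×203×405/6 = 2767905
∑_{k=203}^{233} k² = 4243629 - 2767905 = 1475724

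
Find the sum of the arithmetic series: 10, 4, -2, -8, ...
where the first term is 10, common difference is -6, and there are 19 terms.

Sₙ = n/2 × (first + last)
Last term = a + (n-1)d = 10 + (19-1)×(-6) = -98
S_19 = 19/2 × (10 + (-98))
S_19 = 19/2 × (-88) = -836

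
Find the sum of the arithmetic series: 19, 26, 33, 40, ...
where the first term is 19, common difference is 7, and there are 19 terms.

Sₙ = n/2 × (first + last)
Last term = a + (n-1)d = 19 + (19-1)×7 = 145
S_19 = 19/2 × (19 + 145)
S_19 = 19/2 × 164 = 1558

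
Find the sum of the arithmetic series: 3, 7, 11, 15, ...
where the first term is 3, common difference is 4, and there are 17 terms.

Sₙ = n/2 × (first + last)
Last term = a + (n-1)d = 3 + (17-1)×4 = 67
S_17 = 17/2 × (3 + 67)
S_17 = 17/2 × 70 = 595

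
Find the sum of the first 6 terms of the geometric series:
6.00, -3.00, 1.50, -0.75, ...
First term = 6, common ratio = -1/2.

Sₙ = a(1 - rⁿ) / (1 - r)
S_6 = 6(1 - (-1/2)^6) / (1 - (-1/2))
S_6 = 6(1 - (1/64)) / (3/2)
S_6 = 63/16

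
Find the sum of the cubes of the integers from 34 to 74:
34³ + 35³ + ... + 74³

Use ∑_{k=1}^{n} k³ = [n(n+1)/2]², then subtract the first 33 terms.
∑_{k=1}^{74} k³ = [74×75/2]² = 2775² = 7700625
∑_{k=1}^{33} k³ = [33×34/2]² = 561² = 314721
∑_{k=34}^{74} k³ = 7700625 - 314721 = 7385904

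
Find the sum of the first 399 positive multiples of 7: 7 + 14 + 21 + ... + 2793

Factor out 7: = 7(1 + 2 + ... + 399) = 7 × n(n+1)/2
= 7 × 399×400/2
= 7 × 79800
= 558600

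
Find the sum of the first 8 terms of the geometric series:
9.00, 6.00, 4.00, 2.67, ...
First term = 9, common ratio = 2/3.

Sₙ = a(1 - rⁿ) / (1 - r)
S_8 = 9(1 - (2/3)^8) / (1 - (2/3))
S_8 = 9(1 - (256/6561)) / (1/3)
S_8 = 6305/243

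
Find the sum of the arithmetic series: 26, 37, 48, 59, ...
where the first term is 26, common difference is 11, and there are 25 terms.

Sₙ = n/2 × (first + last)
Last term = a + (n-1)d = 26 + (25-1)×11 = 290
S_25 = 25/2 × (26 + 290)
S_25 = 25/2 × 316 = 3950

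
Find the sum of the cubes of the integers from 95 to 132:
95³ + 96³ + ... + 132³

Use ∑_{k=1}^{n} k³ = [n(n+1)/2]², then subtract the first 94 terms.
∑_{k=1}^{132} k³ = [132×133/2]² = 8778² = 77053284
∑_{k=1}^{94} k³ = [94×95/2]² = 4465² = 19936225
∑_{k=95}^{132} k³ = 77053284 - 19936225 = 57117059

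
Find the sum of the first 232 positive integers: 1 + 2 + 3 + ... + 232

Formula: ∑k = n(n+1)/2
= 232×233/2
= 54056/2
= 27028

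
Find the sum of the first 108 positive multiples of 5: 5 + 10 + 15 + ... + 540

Factor out 5: = 5(1 + 2 + ... + 108) = 5 × n(n+1)/2
= 5 × 108×109/2
= 5 × 5886
= 29430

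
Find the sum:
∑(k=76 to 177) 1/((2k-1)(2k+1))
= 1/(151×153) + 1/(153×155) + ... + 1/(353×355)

Partial fractions: 1/((2k-1)(2k+1)) = (1/2)[1/(2k-1) - 1/(2k+1)]
The series telescopes:
= (1/2)[1/151 - 1/355]
= 102/53605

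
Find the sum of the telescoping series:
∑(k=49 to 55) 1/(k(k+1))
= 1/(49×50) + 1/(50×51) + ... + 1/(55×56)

Partial fractions: 1/(k(k+1)) = 1/k - 1/(k+1)
The series telescopes:
= (1/49 - 1/50) + (1/50 - 1/51) + ... + (1/55 - 1/56)
= 1/49 - 1/56
= 1/392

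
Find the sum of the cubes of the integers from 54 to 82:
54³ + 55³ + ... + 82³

Use ∑_{k=1}^{n} k³ = [n(n+1)/2]², then subtract the first 53 terms.
∑_{k=1}^{82} k³ = [82×83/2]² = 3403² = 11580409
∑_{k=1}^{53} k³ = [53×54/2]² = 1431² = 2047761
∑_{k=54}^{82} k³ = 11580409 - 2047761 = 9532648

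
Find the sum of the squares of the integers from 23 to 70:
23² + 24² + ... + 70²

Use ∑_{k=1}^{n} k² = n(n+1)(2n+1)/6, then subtract the first 22 terms.
∑_{k=1}^{70} k² = 70×71×141/6 = 116795
∑_{k=1}^{22} k² = 22×23×45/6 = 3795
∑_{k=23}^{70} k² = 116795 - 3795 = 113000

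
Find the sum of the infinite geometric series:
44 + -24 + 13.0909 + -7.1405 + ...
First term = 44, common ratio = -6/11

For |r| < 1, S = a / (1 - r)
S = 44 / (1 - (-6/11))
S = 44 / (17/11)
S = 484/17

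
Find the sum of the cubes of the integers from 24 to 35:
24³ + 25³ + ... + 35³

Use ∑_{k=1}^{n} k³ = [n(n+1)/2]², then subtract the first 23 terms.
∑_{k=1}^{35} k³ = [35×36/2]² = 630² = 396900
∑_{k=1}^{23} k³ = [23×24/2]² = 276² = 76176
∑_{k=24}^{35} k³ = 396900 - 76176 = 320724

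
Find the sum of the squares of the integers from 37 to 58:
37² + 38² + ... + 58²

Use ∑_{k=1}^{n} k² = n(n+1)(2n+1)/6, then subtract the first 36 terms.
∑_{k=1}^{58} k² = 58×59×117/6 = 66729
∑_{k=1}^{36} k² = 36×37×73/6 = 16206
∑_{k=37}^{58} k² = 66729 - 16206 = 50523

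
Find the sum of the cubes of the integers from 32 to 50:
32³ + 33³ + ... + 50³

Use ∑_{k=1}^{n} k³ = [n(n+1)/2]², then subtract the first 31 terms.
∑_{k=1}^{50} k³ = [50×51/2]² = 1275² = 1625625
∑_{k=1}^{31} k³ = [31×32/2]² = 496² = 246016
∑_{k=32}^{50} k³ = 1625625 - 246016 = 1379609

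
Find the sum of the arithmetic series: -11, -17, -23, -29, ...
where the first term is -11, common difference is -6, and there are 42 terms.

Sₙ = n/2 × (first + last)
Last term = a + (n-1)d = -11 + (42-1)×(-6) = -257
S_42 = 42/2 × (-11 + (-257))
S_42 = 42/2 × (-268) = -5628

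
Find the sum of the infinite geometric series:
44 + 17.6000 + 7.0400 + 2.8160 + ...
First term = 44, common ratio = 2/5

For |r| < 1, S = a / (1 - r)
S = 44 / (1 - (2/5))
S = 44 / (3/5)
S = 220/3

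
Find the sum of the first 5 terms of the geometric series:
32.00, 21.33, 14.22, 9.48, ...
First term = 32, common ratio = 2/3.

Sₙ = a(1 - rⁿ) / (1 - r)
S_5 = 32(1 - (2/3)^5) / (1 - (2/3))
S_5 = 32(1 - (32/243)) / (1/3)
S_5 = 6752/81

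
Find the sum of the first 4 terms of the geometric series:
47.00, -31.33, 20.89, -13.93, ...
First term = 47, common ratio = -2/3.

Sₙ = a(1 - rⁿ) / (1 - r)
S_4 = 47(1 - (-2/3)^4) / (1 - (-2/3))
S_4 = 47(1 - (16/81)) / (5/3)
S_4 = 611/27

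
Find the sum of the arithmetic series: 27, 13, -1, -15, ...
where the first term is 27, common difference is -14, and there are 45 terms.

Sₙ = n/2 × (first + last)
Last term = a + (n-1)d = 27 + (45-1)×(-14) = -589
S_45 = 45/2 × (27 + (-589))
S_45 = 45/2 × (-562) = -12645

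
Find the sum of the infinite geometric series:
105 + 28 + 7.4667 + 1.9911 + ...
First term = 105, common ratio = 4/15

For |r| < 1, S = a / (1 - r)
S = 105 / (1 - (4/15))
S = 105 / (11/15)
S = 1575/11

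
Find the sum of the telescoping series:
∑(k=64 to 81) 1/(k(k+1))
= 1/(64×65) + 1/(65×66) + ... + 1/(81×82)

Partial fractions: 1/(k(k+1)) = 1/k - 1/(k+1)
The series telescopes:
= (1/64 - 1/65) + (1/65 - 1/66) + ... + (1/81 - 1/82)
= 1/64 - 1/82
= 9/2624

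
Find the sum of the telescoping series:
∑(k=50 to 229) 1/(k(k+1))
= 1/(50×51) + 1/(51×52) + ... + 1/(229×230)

Partial fractions: 1/(k(k+1)) = 1/k - 1/(k+1)
The series telescopes:
= (1/50 - 1/51) + (1/51 - 1/52) + ... + (1/229 - 1/230)
= 1/50 - 1/230
= 9/575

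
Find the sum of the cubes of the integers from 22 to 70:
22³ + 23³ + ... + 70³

Use ∑_{k=1}^{n} k³ = [n(n+1)/2]², then subtract the first 21 terms.
∑_{k=1}^{70} k³ = [70×71/2]² = 2485² = 6175225
∑_{k=1}^{21} k³ = [21×22/2]² = 231² = 53361
∑_{k=22}^{70} k³ = 6175225 - 53361 = 6121864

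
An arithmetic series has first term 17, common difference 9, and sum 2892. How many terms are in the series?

Using S = n/2 × [2a + (n-1)d]
2892 = n/2 × [2(17) + (n-1)(9)]
2892 = n/2 × [34 + 9n - 9]
5784 = n × [25 + 9n]
9n² + (25)n - 5784 = 0
Discriminant: Δ = (25)² - 4(9)(-5784) = 625 + 208224 = 208849
√Δ = 457
n = [-(25) + √Δ] / (2·9) = (-25 + 457) / 18 = 432 / 18 = 24
(The negative root is discarded since n must be a positive integer.)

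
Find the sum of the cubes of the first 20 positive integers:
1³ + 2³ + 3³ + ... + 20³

Formula: ∑k³ = [n(n+1)/2]²
= [20×21/2]²
= 210²
= 44100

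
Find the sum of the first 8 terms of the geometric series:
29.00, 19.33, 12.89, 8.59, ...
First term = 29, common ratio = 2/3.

Sₙ = a(1 - rⁿ) / (1 - r)
S_8 = 29(1 - (2/3)^8) / (1 - (2/3))
S_8 = 29(1 - (256/6561)) / (1/3)
S_8 = 182845/2187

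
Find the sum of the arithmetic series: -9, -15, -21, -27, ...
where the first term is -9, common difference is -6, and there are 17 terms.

Sₙ = n/2 × (first + last)
Last term = a + (n-1)d = -9 + (17-1)×(-6) = -105
S_17 = 17/2 × (-9 + (-105))
S_17 = 17/2 × (-114) = -969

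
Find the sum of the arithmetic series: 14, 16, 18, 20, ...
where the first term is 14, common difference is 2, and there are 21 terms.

Sₙ = n/2 × (first + last)
Last term = a + (n-1)d = 14 + (21-1)×2 = 54
S_21 = 21/2 × (14 + 54)
S_21 = 21/2 × 68 = 714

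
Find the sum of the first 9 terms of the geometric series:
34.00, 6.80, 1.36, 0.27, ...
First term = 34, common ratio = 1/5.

Sₙ = a(1 - rⁿ) / (1 - r)
S_9 = 34(1 - (1/5)^9) / (1 - (1/5))
S_9 = 34(1 - (1/1953125)) / (4/5)
S_9 = 16601554/390625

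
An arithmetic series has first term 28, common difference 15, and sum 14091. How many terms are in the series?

Using S = n/2 × [2a + (n-1)d]
14091 = n/2 × [2(28) + (n-1)(15)]
14091 = n/2 × [56 + 15n - 15]
28182 = n × [41 + 15n]
15n² + (41)n - 28182 = 0
Discriminant: Δ = (41)² - 4(15)(-28182) = 1681 + 1690920 = 1692601
√Δ = 1301
n = [-(41) + √Δ] / (2·15) = (-41 + 1301) / 30 = 1260 / 30 = 42
(The negative root is discarded since n must be a positive integer.)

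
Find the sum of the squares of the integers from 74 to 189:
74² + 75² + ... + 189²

Use ∑_{k=1}^{n} k² = n(n+1)(2n+1)/6, then subtract the first 73 terms.
∑_{k=1}^{189} k² = 189×190×379/6 = 2268315
∑_{k=1}^{73} k² = 73×74×147/6 = 132349
∑_{k=74}^{189} k² = 2268315 - 132349 = 2135966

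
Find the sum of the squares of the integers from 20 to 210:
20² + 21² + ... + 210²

Use ∑_{k=1}^{n} k² = n(n+1)(2n+1)/6, then subtract the first 19 terms.
∑_{k=1}^{210} k² = 210×211×421/6 = 3109085
∑_{k=1}^{19} k² = 19×20×39/6 = 2470
∑_{k=20}^{210} k² = 3109085 - 2470 = 3106615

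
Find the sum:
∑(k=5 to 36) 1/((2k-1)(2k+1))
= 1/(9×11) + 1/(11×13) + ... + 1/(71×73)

Partial fractions: 1/((2k-1)(2k+1)) = (1/2)[1/(2k-1) - 1/(2k+1)]
The series telescopes:
= (1/2)[1/9 - 1/73]
= 32/657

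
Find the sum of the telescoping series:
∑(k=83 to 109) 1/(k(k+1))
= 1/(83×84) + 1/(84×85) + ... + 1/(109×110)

Partial fractions: 1/(k(k+1)) = 1/k - 1/(k+1)
The series telescopes:
= (1/83 - 1/84) + (1/84 - 1/85) + ... + (1/109 - 1/110)
= 1/83 - 1/110
= 27/9130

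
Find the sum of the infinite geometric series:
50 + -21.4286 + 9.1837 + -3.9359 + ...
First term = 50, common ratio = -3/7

For |r| < 1, S = a / (1 - r)
S = 50 / (1 - (-3/7))
S = 50 / (10/7)
S = 35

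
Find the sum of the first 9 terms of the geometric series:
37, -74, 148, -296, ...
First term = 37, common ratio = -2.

Sₙ = a(1 - rⁿ) / (1 - r)
S_9 = 37(1 - (-2)^9) / (1 - (-2))
S_9 = 37(1 - (-512)) / (3)
S_9 = 6327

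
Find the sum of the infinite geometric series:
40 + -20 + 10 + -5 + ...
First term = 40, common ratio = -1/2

For |r| < 1, S = a / (1 - r)
S = 40 / (1 - (-1/2))
S = 40 / (3/2)
S = 80/3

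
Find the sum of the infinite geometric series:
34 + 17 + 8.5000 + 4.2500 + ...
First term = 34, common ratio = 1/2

For |r| < 1, S = a / (1 - r)
S = 34 / (1 - (1/2))
S = 34 / (1/2)
S = 68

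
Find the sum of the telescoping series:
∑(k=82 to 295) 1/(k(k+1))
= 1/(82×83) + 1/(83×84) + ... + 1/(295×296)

Partial fractions: 1/(k(k+1)) = 1/k - 1/(k+1)
The series telescopes:
= (1/82 - 1/83) + (1/83 - 1/84) + ... + (1/295 - 1/296)
= 1/82 - 1/296
= 107/12136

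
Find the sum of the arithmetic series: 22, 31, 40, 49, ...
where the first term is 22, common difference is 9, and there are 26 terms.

Sₙ = n/2 × (first + last)
Last term = a + (n-1)d = 22 + (26-1)×9 = 247
S_26 = 26/2 × (22 + 247)
S_26 = 26/2 × 269 = 3497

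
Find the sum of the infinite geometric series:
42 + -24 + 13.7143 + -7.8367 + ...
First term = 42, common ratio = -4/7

For |r| < 1, S = a / (1 - r)
S = 42 / (1 - (-4/7))
S = 42 / (11/7)
S = 294/11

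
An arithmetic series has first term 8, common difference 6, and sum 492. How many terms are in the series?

Using S = n/2 × [2a + (n-1)d]
492 = n/2 × [2(8) + (n-1)(6)]
492 = n/2 × [16 + 6n - 6]
984 = n × [10 + 6n]
6n² + (10)n - 984 = 0
Discriminant: Δ = (10)² - 4(6)(-984) = 100 + 23616 = 23716
√Δ = 154
n = [-(10) + √Δ] / (2·6) = (-10 + 154) / 12 = 144 / 12 = 12
(The negative root is discarded since n must be a positive integer.)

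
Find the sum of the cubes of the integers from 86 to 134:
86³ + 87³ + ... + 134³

Use ∑_{k=1}^{n} k³ = [n(n+1)/2]², then subtract the first 85 terms.
∑_{k=1}^{134} k³ = [134×135/2]² = 9045² = 81812025
∑_{k=1}^{85} k³ = [85×86/2]² = 3655² = 13359025
∑_{k=86}^{134} k³ = 81812025 - 13359025 = 68453000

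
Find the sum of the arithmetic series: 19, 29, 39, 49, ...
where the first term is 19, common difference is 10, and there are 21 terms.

Sₙ = n/2 × (first + last)
Last term = a + (n-1)d = 19 + (21-1)×10 = 219
S_21 = 21/2 × (19 + 219)
S_21 = 21/2 × 238 = 2499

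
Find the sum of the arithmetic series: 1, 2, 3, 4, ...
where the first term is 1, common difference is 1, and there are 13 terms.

Sₙ = n/2 × (first + last)
Last term = a + (n-1)d = 1 + (13-1)×1 = 13
S_13 = 13/2 × (1 + 13)
S_13 = 13/2 × 14 = 91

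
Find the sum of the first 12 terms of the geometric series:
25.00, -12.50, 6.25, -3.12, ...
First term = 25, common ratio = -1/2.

Sₙ = a(1 - rⁿ) / (1 - r)
S_12 = 25(1 - (-1/2)^12) / (1 - (-1/2))
S_12 = 25(1 - (1/4096)) / (3/2)
S_12 = 34125/2048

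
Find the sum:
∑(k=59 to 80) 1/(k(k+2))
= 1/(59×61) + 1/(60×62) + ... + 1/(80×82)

Partial fractions: 1/(k(k+2)) = (1/2)[1/k - 1/(k+2)]
Telescoping leaves the first two and last two terms:
= (1/2)[1/59 + 1/60 - 1/81 - 1/82]
= 35563/7837560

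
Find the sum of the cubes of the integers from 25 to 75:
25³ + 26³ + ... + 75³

Use ∑_{k=1}^{n} k³ = [n(n+1)/2]², then subtract the first 24 terms.
∑_{k=1}^{75} k³ = [75×76/2]² = 2850² = 8122500
∑_{k=1}^{24} k³ = [24×25/2]² = 300² = 90000
∑_{k=25}^{75} k³ = 8122500 - 90000 = 8032500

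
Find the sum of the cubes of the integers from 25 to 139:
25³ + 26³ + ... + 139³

Use ∑_{k=1}^{n} k³ = [n(n+1)/2]², then subtract the first 24 terms.
∑_{k=1}^{139} k³ = [139×140/2]² = 9730² = 94672900
∑_{k=1}^{24} k³ = [24×25/2]² = 300² = 90000
∑_{k=25}^{139} k³ = 94672900 - 90000 = 94582900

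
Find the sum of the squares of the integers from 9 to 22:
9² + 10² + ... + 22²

Use ∑_{k=1}^{n} k² = n(n+1)(2n+1)/6, then subtract the first 8 terms.
∑_{k=1}^{22} k² = 22×23×45/6 = 3795
∑_{k=1}^{8} k² = 8×9×17/6 = 204
∑_{k=9}^{22} k² = 3795 - 204 = 3591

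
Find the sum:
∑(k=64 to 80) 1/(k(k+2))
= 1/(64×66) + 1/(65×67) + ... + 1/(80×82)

Partial fractions: 1/(k(k+2)) = (1/2)[1/k - 1/(k+2)]
Telescoping leaves the first two and last two terms:
= (1/2)[1/64 + 1/65 - 1/81 - 1/82]
= 89369/27630720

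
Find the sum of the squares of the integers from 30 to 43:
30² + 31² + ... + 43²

Use ∑_{k=1}^{n} k² = n(n+1)(2n+1)/6, then subtract the first 29 terms.
∑_{k=1}^{43} k² = 43×44×87/6 = 27434
∑_{k=1}^{29} k² = 29×30×59/6 = 8555
∑_{k=30}^{43} k² = 27434 - 8555 = 18879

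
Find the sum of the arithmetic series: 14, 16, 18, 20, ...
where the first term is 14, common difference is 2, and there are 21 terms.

Sₙ = n/2 × (first + last)
Last term = a + (n-1)d = 14 + (21-1)×2 = 54
S_21 = 21/2 × (14 + 54)
S_21 = 21/2 × 68 = 714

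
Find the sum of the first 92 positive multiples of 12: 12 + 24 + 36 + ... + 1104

Factor out 12: = 12(1 + 2 + ... + 92) = 12 × n(n+1)/2
= 12 × 92×93/2
= 12 × 4278
= 51336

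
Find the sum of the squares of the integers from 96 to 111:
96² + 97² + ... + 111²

Use ∑_{k=1}^{n} k² = n(n+1)(2n+1)/6, then subtract the first 95 terms.
∑_{k=1}^{111} k² = 111×112×223/6 = 462056
∑_{k=1}^{95} k² = 95×96×191/6 = 290320
∑_{k=96}^{111} k² = 462056 - 290320 = 171736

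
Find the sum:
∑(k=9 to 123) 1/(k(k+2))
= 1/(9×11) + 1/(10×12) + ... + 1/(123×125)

Partial fractions: 1/(k(k+2)) = (1/2)[1/k - 1/(k+2)]
Telescoping leaves the first two and last two terms:
= (1/2)[1/9 + 1/10 - 1/124 - 1/125]
= 27209/279000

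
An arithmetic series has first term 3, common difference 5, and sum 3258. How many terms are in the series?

Using S = n/2 × [2a + (n-1)d]
3258 = n/2 × [2(3) + (n-1)(5)]
3258 = n/2 × [6 + 5n - 5]
6516 = n × [1 + 5n]
5n² + (1)n - 6516 = 0
Discriminant: Δ = (1)² - 4(5)(-6516) = 1 + 130320 = 130321
√Δ = 361
n = [-(1) + √Δ] / (2·5) = (-1 + 361) / 10 = 360 / 10 = 36
(The negative root is discarded since n must be a positive integer.)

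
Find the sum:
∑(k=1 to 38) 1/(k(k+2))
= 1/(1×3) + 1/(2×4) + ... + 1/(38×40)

Partial fractions: 1/(k(k+2)) = (1/2)[1/k - 1/(k+2)]
Telescoping leaves the first two and last two terms:
= (1/2)[1/1 + 1/2 - 1/39 - 1/40]
= 2261/3120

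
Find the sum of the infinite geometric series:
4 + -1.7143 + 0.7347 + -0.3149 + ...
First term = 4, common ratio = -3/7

For |r| < 1, S = a / (1 - r)
S = 4 / (1 - (-3/7))
S = 4 / (10/7)
S = 14/5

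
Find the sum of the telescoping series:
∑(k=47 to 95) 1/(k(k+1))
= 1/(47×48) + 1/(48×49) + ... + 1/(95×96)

Partial fractions: 1/(k(k+1)) = 1/k - 1/(k+1)
The series telescopes:
= (1/47 - 1/48) + (1/48 - 1/49) + ... + (1/95 - 1/96)
= 1/47 - 1/96
= 49/4512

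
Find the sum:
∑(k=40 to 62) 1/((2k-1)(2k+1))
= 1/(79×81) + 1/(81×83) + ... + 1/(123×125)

Partial fractions: 1/((2k-1)(2k+1)) = (1/2)[1/(2k-1) - 1/(2k+1)]
The series telescopes:
= (1/2)[1/79 - 1/125]
= 23/9875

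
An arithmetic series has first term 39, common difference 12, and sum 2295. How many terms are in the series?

Using S = n/2 × [2a + (n-1)d]
2295 = n/2 × [2(39) + (n-1)(12)]
2295 = n/2 × [78 + 12n - 12]
4590 = n × [66 + 12n]
12n² + (66)n - 4590 = 0
Discriminant: Δ = (66)² - 4(12)(-4590) = 4356 + 220320 = 224676
√Δ = 474
n = [-(66) + √Δ] / (2·12) = (-66 + 474) / 24 = 408 / 24 = 17
(The negative root is discarded since n must be a positive integer.)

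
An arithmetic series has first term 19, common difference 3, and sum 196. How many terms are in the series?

Using S = n/2 × [2a + (n-1)d]
196 = n/2 × [2(19) + (n-1)(3)]
196 = n/2 × [38 + 3n - 3]
392 = n × [35 + 3n]
3n² + (35)n - 392 = 0
Discriminant: Δ = (35)² - 4(3)(-392) = 1225 + 4704 = 5929
√Δ = 77
n = [-(35) + √Δ] / (2·3) = (-35 + 77) / 6 = 42 / 6 = 7
(The negative root is discarded since n must be a positive integer.)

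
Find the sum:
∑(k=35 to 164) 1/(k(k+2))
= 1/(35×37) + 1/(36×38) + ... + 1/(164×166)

Partial fractions: 1/(k(k+2)) = (1/2)[1/k - 1/(k+2)]
Telescoping leaves the first two and last two terms:
= (1/2)[1/35 + 1/36 - 1/165 - 1/166]
= 50921/2300760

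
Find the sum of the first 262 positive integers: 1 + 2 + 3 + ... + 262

Formula: ∑k = n(n+1)/2
= 262×263/2
= 68906/2
= 34453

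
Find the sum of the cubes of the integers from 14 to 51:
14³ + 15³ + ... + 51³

Use ∑_{k=1}^{n} k³ = [n(n+1)/2]², then subtract the first 13 terms.
∑_{k=1}^{51} k³ = [51×52/2]² = 1326² = 1758276
∑_{k=1}^{13} k³ = [13×14/2]² = 91² = 8281
∑_{k=14}^{51} k³ = 1758276 - 8281 = 1749995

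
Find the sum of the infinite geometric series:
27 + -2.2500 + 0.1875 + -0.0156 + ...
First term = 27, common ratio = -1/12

For |r| < 1, S = a / (1 - r)
S = 27 / (1 - (-1/12))
S = 27 / (13/12)
S = 324/13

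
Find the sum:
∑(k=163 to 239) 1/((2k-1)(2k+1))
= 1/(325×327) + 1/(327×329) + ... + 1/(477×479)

Partial fractions: 1/((2k-1)(2k+1)) = (1/2)[1/(2k-1) - 1/(2k+1)]
The series telescopes:
= (1/2)[1/325 - 1/479]
= 77/155675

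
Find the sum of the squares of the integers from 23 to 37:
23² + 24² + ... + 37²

Use ∑_{k=1}^{n} k² = n(n+1)(2n+1)/6, then subtract the first 22 terms.
∑_{k=1}^{37} k² = 37×38×75/6 = 17575
∑_{k=1}^{22} k² = 22×23×45/6 = 3795
∑_{k=23}^{37} k² = 17575 - 3795 = 13780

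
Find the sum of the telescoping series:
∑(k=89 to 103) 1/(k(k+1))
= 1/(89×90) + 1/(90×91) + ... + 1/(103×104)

Partial fractions: 1/(k(k+1)) = 1/k - 1/(k+1)
The series telescopes:
= (1/89 - 1/90) + (1/90 - 1/91) + ... + (1/103 - 1/104)
= 1/89 - 1/104
= 15/9256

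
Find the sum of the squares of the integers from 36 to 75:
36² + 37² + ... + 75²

Use ∑_{k=1}^{n} k² = n(n+1)(2n+1)/6, then subtract the first 35 terms.
∑_{k=1}^{75} k² = 75×76×151/6 = 143450
∑_{k=1}^{35} k² = 35×36×71/6 = 14910
∑_{k=36}^{75} k² = 143450 - 14910 = 128540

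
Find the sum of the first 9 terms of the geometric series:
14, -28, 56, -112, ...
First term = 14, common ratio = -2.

Sₙ = a(1 - rⁿ) / (1 - r)
S_9 = 14(1 - (-2)^9) / (1 - (-2))
S_9 = 14(1 - (-512)) / (3)
S_9 = 2394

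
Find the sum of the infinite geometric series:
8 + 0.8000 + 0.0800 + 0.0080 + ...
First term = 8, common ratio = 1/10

For |r| < 1, S = a / (1 - r)
S = 8 / (1 - (1/10))
S = 8 / (9/10)
S = 80/9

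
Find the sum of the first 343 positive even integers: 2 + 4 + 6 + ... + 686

Sum of first n even numbers = n(n+1)
= 343×344
= 117992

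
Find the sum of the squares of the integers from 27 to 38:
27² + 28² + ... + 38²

Use ∑_{k=1}^{n} k² = n(n+1)(2n+1)/6, then subtract the first 26 terms.
∑_{k=1}^{38} k² = 38×39×77/6 = 19019
∑_{k=1}^{26} k² = 26×27×53/6 = 6201
∑_{k=27}^{38} k² = 19019 - 6201 = 12818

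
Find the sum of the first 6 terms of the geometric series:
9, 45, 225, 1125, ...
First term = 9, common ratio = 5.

Sₙ = a(1 - rⁿ) / (1 - r)
S_6 = 9(1 - 5^6) / (1 - 5)
S_6 = 9(1 - 15625) / (-4)
S_6 = 35154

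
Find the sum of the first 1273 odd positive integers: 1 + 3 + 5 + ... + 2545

Sum of first n odd numbers = n²
= 1273²
= 1620529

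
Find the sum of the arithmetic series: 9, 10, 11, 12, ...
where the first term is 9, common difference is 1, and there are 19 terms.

Sₙ = n/2 × (first + last)
Last term = a + (n-1)d = 9 + (19-1)×1 = 27
S_19 = 19/2 × (9 + 27)
S_19 = 19/2 × 36 = 342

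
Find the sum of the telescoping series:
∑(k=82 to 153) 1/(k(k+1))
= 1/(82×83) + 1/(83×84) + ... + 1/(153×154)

Partial fractions: 1/(k(k+1)) = 1/k - 1/(k+1)
The series telescopes:
= (1/82 - 1/83) + (1/83 - 1/84) + ... + (1/153 - 1/154)
= 1/82 - 1/154
= 18/3157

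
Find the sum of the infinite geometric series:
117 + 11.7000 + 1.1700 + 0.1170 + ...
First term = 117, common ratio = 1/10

For |r| < 1, S = a / (1 - r)
S = 117 / (1 - (1/10))
S = 117 / (9/10)
S = 130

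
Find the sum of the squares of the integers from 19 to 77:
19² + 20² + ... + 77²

Use ∑_{k=1}^{n} k² = n(n+1)(2n+1)/6, then subtract the first 18 terms.
∑_{k=1}^{77} k² = 77×78×155/6 = 155155
∑_{k=1}^{18} k² = 18×19×37/6 = 2109
∑_{k=19}^{77} k² = 155155 - 2109 = 153046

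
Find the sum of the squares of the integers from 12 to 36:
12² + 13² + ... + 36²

Use ∑_{k=1}^{n} k² = n(n+1)(2n+1)/6, then subtract the first 11 terms.
∑_{k=1}^{36} k² = 36×37×73/6 = 16206
∑_{k=1}^{11} k² = 11×12×23/6 = 506
∑_{k=12}^{36} k² = 16206 - 506 = 15700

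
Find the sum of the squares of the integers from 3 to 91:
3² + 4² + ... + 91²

Use ∑_{k=1}^{n} k² = n(n+1)(2n+1)/6, then subtract the first 2 terms.
∑_{k=1}^{91} k² = 91×92×183/6 = 255346
∑_{k=1}^{2} k² = 2×3×5/6 = 5
∑_{k=3}^{91} k² = 255346 - 5 = 255341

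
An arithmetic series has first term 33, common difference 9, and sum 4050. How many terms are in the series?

Using S = n/2 × [2a + (n-1)d]
4050 = n/2 × [2(33) + (n-1)(9)]
4050 = n/2 × [66 + 9n - 9]
8100 = n × [57 + 9n]
9n² + (57)n - 8100 = 0
Discriminant: Δ = (57)² - 4(9)(-8100) = 3249 + 291600 = 294849
√Δ = 543
n = [-(57) + √Δ] / (2·9) = (-57 + 543) / 18 = 486 / 18 = 27
(The negative root is discarded since n must be a positive integer.)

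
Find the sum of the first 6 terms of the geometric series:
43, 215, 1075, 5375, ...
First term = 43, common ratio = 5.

Sₙ = a(1 - rⁿ) / (1 - r)
S_6 = 43(1 - 5^6) / (1 - 5)
S_6 = 43(1 - 15625) / (-4)
S_6 = 167958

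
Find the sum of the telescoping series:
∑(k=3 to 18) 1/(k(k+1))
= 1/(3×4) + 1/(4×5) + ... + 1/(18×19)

Partial fractions: 1/(k(k+1)) = 1/k - 1/(k+1)
The series telescopes:
= (1/3 - 1/4) + (1/4 - 1/5) + ... + (1/18 - 1/19)
= 1/3 - 1/19
= 16/57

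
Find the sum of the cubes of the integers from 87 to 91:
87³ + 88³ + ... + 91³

Use ∑_{k=1}^{n} k³ = [n(n+1)/2]², then subtract the first 86 terms.
∑_{k=1}^{91} k³ = [91×92/2]² = 4186² = 17522596
∑_{k=1}^{86} k³ = [86×87/2]² = 3741² = 13995081
∑_{k=87}^{91} k³ = 17522596 - 13995081 = 3527515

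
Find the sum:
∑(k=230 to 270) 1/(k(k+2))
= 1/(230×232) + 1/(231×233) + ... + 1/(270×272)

Partial fractions: 1/(k(k+2)) = (1/2)[1/k - 1/(k+2)]
Telescoping leaves the first two and last two terms:
= (1/2)[1/230 + 1/231 - 1/271 - 1/272]
= 2565821/3916318560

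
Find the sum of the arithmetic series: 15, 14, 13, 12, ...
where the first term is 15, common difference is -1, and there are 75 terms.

Sₙ = n/2 × (first + last)
Last term = a + (n-1)d = 15 + (75-1)×(-1) = -59
S_75 = 75/2 × (15 + (-59))
S_75 = 75/2 × (-44) = -1650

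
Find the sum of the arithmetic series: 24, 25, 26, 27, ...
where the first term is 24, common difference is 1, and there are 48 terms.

Sₙ = n/2 × (first + last)
Last term = a + (n-1)d = 24 + (48-1)×1 = 71
S_48 = 48/2 × (24 + 71)
S_48 = 48/2 × 95 = 2280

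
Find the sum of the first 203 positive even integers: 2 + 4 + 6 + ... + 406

Sum of first n even numbers = n(n+1)
= 203×204
= 41412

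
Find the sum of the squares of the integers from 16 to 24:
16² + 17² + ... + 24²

Use ∑_{k=1}^{n} k² = n(n+1)(2n+1)/6, then subtract the first 15 terms.
∑_{k=1}^{24} k² = 24×25×49/6 = 4900
∑_{k=1}^{15} k² = 15×16×31/6 = 1240
∑_{k=16}^{24} k² = 4900 - 1240 = 3660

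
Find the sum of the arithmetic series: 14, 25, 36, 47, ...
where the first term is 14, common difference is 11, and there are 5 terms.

Sₙ = n/2 × (first + last)
Last term = a + (n-1)d = 14 + (5-1)×11 = 58
S_5 = 5/2 × (14 + 58)
S_5 = 5/2 × 72 = 180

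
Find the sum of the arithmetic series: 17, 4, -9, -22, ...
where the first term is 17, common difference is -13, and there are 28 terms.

Sₙ = n/2 × (first + last)
Last term = a + (n-1)d = 17 + (28-1)×(-13) = -334
S_28 = 28/2 × (17 + (-334))
S_28 = 28/2 × (-317) = -4438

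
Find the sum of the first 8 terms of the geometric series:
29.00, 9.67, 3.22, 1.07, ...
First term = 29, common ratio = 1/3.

Sₙ = a(1 - rⁿ) / (1 - r)
S_8 = 29(1 - (1/3)^8) / (1 - (1/3))
S_8 = 29(1 - (1/6561)) / (2/3)
S_8 = 95120/2187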